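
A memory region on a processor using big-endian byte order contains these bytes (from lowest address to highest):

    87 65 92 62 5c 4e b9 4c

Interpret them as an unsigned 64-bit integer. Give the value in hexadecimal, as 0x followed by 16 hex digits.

0x876592625C4EB94C

Big-endian: lowest address holds the most-significant byte.
The bytes are already most-significant first: 0x876592625C4EB94C.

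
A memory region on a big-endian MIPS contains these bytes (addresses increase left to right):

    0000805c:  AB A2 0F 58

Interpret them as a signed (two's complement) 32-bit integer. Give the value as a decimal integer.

Big-endian: lowest address holds the most-significant byte.
The bytes are already most-significant first: 0xABA20F58.
Top bit is set, so as a signed 32-bit value this is 0xABA20F58 − 2^32 = -1415442600.

-1415442600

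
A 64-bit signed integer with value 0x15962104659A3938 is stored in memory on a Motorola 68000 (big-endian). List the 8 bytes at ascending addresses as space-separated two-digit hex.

Split into bytes (most-significant first): 15 96 21 04 65 9A 39 38.
Big-endian: lowest address holds the most-significant byte.
So the memory order matches the most-significant-first order: 15 96 21 04 65 9A 39 38.

15 96 21 04 65 9A 39 38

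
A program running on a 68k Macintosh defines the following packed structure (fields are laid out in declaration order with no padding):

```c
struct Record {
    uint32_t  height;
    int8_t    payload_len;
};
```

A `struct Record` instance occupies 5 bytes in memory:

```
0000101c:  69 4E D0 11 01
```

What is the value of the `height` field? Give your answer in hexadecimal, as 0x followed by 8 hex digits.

0x694ED011

`height` is the first field, at byte offset 0, occupying 4 bytes.
Bytes at offsets 0..3: 69 4E D0 11.
Big-endian stores the most-significant byte at the lowest address.
The bytes are already most-significant first: 0x694ED011.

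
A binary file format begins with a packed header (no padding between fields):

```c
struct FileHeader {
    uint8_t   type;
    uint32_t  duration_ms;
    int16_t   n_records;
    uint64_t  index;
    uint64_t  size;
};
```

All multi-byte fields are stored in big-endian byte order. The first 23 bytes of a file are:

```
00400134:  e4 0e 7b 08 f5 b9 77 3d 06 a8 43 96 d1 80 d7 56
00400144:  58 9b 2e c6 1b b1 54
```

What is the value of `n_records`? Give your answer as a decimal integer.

`n_records` follows `type` (1 B), `duration_ms` (4 B), so it starts at offset 1 + 4 = 5 and occupies 2 bytes.
Bytes at offsets 5..6: B9 77.
Big-endian: lowest address holds the most-significant byte.
The bytes are already most-significant first: 0xB977.
Top bit is set, so as a signed 16-bit value this is 0xB977 − 2^16 = -18057.

-18057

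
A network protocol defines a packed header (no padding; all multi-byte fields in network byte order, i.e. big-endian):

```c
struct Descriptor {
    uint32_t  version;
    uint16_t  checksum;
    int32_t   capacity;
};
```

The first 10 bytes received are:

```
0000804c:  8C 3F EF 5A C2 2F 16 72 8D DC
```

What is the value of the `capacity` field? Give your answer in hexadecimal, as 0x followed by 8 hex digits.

0x16728DDC

`capacity` follows `version` (4 B), `checksum` (2 B), so it starts at offset 4 + 2 = 6 and occupies 4 bytes.
Bytes at offsets 6..9: 16 72 8D DC.
Big-endian stores the most-significant byte at the lowest address.
The bytes are already most-significant first: 0x16728DDC.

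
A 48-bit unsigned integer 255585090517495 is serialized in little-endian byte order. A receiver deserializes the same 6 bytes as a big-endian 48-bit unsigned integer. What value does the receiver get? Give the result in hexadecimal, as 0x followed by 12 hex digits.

0xF7B9870A74E8

255585090517495 in 48-bit hexadecimal is 0xE8740A87B9F7.
Stored little-endian, the bytes at ascending addresses are F7 B9 87 0A 74 E8.
Read back as big-endian, the last byte is least significant, giving 0xF7B9870A74E8.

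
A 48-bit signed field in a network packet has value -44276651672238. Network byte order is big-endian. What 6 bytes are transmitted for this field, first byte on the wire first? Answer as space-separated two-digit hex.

Two's complement of -44276651672238 in 48 bits: 44276651672238 = 0x2844F61842AE; invert → 0xD7BB09E7BD51; add 1 → 0xD7BB09E7BD52.
Split into bytes (most-significant first): D7 BB 09 E7 BD 52.
In big-endian order the high byte comes first in memory.
So the memory order matches the most-significant-first order: D7 BB 09 E7 BD 52.

D7 BB 09 E7 BD 52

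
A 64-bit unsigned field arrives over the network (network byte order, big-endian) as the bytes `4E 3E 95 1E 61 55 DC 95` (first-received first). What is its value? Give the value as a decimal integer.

Big-endian stores the most-significant byte at the lowest address.
The bytes are already most-significant first: 0x4E3E951E6155DC95.
0x4E3E951E6155DC95 = 5638107741229014165.

5638107741229014165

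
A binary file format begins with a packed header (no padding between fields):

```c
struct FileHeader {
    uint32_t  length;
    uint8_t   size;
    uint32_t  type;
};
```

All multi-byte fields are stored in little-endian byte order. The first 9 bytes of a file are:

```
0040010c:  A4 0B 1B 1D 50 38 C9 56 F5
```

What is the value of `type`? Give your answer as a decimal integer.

4116105528

`type` follows `length` (4 B), `size` (1 B), so it starts at offset 4 + 1 = 5 and occupies 4 bytes.
Bytes at offsets 5..8: 38 C9 56 F5.
Little-endian stores the least-significant byte at the lowest address.
Reassemble most-significant byte first: F5 56 C9 38 → 0xF556C938.
0xF556C938 = 4116105528.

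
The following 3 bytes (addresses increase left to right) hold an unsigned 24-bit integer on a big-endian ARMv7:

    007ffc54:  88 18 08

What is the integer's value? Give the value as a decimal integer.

8919048

Big-endian stores the most-significant byte at the lowest address.
The bytes are already most-significant first: 0x881808.
0x881808 = 8919048.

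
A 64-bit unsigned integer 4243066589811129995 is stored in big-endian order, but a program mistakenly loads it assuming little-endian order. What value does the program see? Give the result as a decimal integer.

4243066589811129995 in 64-bit hexadecimal is 0x3AE266952C053E8B.
Stored big-endian, the bytes at ascending addresses are 3A E2 66 95 2C 05 3E 8B.
Read back as little-endian, the first byte is least significant, giving 0x8B3E052C9566E23A.
0x8B3E052C9566E23A = 10033462708871291450.

10033462708871291450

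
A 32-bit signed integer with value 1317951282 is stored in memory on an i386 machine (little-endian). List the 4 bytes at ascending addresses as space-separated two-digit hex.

32 57 8E 4E

1317951282 in hexadecimal, padded to 32 bits, is 0x4E8E5732.
Split into bytes (most-significant first): 4E 8E 57 32.
In little-endian order the low byte comes first in memory.
So at ascending addresses the bytes are 32 57 8E 4E.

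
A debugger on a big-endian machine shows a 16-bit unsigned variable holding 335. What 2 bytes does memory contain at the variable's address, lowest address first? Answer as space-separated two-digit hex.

335 in hexadecimal, padded to 16 bits, is 0x014F.
Split into bytes (most-significant first): 01 4F.
Big-endian: lowest address holds the most-significant byte.
So the memory order matches the most-significant-first order: 01 4F.

01 4F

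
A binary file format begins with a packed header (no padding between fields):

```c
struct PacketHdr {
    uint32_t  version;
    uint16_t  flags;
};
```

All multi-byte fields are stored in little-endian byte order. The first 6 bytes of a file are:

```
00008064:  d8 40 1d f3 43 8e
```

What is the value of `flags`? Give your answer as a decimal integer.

`flags` follows `version` (4 bytes), so it starts at byte offset 4 and occupies 2 bytes.
Bytes at offsets 4..5: 43 8E.
In little-endian order the low byte comes first in memory.
Reassemble most-significant byte first: 8E 43 → 0x8E43.
0x8E43 = 36419.

36419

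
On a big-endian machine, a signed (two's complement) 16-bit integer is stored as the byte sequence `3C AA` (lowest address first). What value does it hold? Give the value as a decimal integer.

Big-endian stores the most-significant byte at the lowest address.
The bytes are already most-significant first: 0x3CAA.
0x3CAA = 15530.

15530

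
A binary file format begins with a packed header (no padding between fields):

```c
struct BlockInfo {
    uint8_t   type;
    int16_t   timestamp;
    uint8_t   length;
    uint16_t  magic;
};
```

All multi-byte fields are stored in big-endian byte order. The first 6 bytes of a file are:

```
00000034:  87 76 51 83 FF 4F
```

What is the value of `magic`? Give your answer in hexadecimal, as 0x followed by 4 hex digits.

`magic` follows `type` (1 B), `timestamp` (2 B), `length` (1 B), so it starts at offset 1 + 2 + 1 = 4 and occupies 2 bytes.
Bytes at offsets 4..5: FF 4F.
In big-endian order the high byte comes first in memory.
The bytes are already most-significant first: 0xFF4F.

0xFF4F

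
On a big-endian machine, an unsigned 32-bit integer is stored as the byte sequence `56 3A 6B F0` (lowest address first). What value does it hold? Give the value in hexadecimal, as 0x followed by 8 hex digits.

0x563A6BF0

Big-endian stores the most-significant byte at the lowest address.
The bytes are already most-significant first: 0x563A6BF0.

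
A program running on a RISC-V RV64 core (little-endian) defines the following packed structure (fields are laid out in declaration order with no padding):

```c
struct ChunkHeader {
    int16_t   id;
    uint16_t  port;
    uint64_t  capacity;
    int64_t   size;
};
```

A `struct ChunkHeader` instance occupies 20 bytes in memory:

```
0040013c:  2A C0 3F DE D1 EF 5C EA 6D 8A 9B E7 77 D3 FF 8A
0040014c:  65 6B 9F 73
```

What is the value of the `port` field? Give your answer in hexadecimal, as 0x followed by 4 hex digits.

0xDE3F

`port` follows `id` (2 bytes), so it starts at byte offset 2 and occupies 2 bytes.
Bytes at offsets 2..3: 3F DE.
Little-endian stores the least-significant byte at the lowest address.
Reassemble most-significant byte first: DE 3F → 0xDE3F.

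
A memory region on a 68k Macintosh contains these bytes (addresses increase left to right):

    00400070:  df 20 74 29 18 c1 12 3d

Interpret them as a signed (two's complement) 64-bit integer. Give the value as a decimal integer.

Big-endian: lowest address holds the most-significant byte.
The bytes are already most-significant first: 0xDF20742918C1123D.
Top bit is set, so as a signed 64-bit value this is 0xDF20742918C1123D − 2^64 = -2368765684139093443.

-2368765684139093443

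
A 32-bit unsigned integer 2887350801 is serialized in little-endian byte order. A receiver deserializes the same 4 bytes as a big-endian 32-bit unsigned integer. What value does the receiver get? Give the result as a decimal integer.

293214636

2887350801 in 32-bit hexadecimal is 0xAC197A11.
Stored little-endian, the bytes at ascending addresses are 11 7A 19 AC.
Read back as big-endian, the last byte is least significant, giving 0x117A19AC.
0x117A19AC = 293214636.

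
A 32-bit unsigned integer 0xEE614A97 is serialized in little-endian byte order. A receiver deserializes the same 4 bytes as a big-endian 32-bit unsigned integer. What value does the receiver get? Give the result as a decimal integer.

2538234350

Stored little-endian, the bytes at ascending addresses are 97 4A 61 EE.
Read back as big-endian, the last byte is least significant, giving 0x974A61EE.
0x974A61EE = 2538234350.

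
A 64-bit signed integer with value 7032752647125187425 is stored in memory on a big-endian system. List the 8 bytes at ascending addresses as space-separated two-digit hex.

61 99 5B 45 7D 15 BB 61

7032752647125187425 in hexadecimal, padded to 64 bits, is 0x61995B457D15BB61.
Split into bytes (most-significant first): 61 99 5B 45 7D 15 BB 61.
Big-endian: lowest address holds the most-significant byte.
So the memory order matches the most-significant-first order: 61 99 5B 45 7D 15 BB 61.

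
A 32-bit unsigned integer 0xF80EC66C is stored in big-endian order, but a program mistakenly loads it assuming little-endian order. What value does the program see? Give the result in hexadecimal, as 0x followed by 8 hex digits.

Stored big-endian, the bytes at ascending addresses are F8 0E C6 6C.
Read back as little-endian, the first byte is least significant, giving 0x6CC60EF8.

0x6CC60EF8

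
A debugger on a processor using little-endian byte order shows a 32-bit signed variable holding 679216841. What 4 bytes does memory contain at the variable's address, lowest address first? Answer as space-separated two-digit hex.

C9 06 7C 28

679216841 in hexadecimal, padded to 32 bits, is 0x287C06C9.
Split into bytes (most-significant first): 28 7C 06 C9.
In little-endian order the low byte comes first in memory.
So at ascending addresses the bytes are C9 06 7C 28.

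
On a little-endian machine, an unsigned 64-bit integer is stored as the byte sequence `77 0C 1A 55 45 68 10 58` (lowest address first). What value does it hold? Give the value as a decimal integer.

6345686521954831479

Little-endian stores the least-significant byte at the lowest address.
Reassemble most-significant byte first: 58 10 68 45 55 1A 0C 77 → 0x58106845551A0C77.
0x58106845551A0C77 = 6345686521954831479.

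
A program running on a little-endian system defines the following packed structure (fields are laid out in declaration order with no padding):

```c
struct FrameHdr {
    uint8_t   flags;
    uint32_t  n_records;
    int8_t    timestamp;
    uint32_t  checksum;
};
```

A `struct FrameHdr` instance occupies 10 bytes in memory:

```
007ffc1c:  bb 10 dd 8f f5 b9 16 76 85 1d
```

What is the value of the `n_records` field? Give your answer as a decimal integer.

`n_records` follows `flags` (1 byte), so it starts at byte offset 1 and occupies 4 bytes.
Bytes at offsets 1..4: 10 DD 8F F5.
In little-endian order the low byte comes first in memory.
Reassemble most-significant byte first: F5 8F DD 10 → 0xF58FDD10.
0xF58FDD10 = 4119846160.

4119846160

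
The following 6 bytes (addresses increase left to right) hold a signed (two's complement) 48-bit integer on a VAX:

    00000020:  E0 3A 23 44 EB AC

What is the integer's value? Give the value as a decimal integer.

Little-endian: lowest address holds the least-significant byte.
Reassemble most-significant byte first: AC EB 44 23 3A E0 → 0xACEB44233AE0.
Top bit is set, so as a signed 48-bit value this is 0xACEB44233AE0 − 2^48 = -91348516259104.

-91348516259104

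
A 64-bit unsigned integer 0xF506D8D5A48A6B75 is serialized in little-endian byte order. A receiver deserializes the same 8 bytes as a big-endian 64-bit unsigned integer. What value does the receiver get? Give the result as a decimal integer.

Stored little-endian, the bytes at ascending addresses are 75 6B 8A A4 D5 D8 06 F5.
Read back as big-endian, the last byte is least significant, giving 0x756B8AA4D5D806F5.
0x756B8AA4D5D806F5 = 8461008765512582901.

8461008765512582901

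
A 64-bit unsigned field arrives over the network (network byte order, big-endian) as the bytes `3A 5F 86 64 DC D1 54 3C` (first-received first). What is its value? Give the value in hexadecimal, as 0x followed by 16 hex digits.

0x3A5F8664DCD1543C

Big-endian stores the most-significant byte at the lowest address.
The bytes are already most-significant first: 0x3A5F8664DCD1543C.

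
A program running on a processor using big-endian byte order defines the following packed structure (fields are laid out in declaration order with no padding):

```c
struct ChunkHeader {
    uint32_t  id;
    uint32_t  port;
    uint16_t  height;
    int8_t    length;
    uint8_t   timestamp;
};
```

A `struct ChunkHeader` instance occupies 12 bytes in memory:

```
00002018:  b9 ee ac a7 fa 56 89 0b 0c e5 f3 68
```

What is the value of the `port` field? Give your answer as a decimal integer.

4199975179

`port` follows `id` (4 bytes), so it starts at byte offset 4 and occupies 4 bytes.
Bytes at offsets 4..7: FA 56 89 0B.
In big-endian order the high byte comes first in memory.
The bytes are already most-significant first: 0xFA56890B.
0xFA56890B = 4199975179.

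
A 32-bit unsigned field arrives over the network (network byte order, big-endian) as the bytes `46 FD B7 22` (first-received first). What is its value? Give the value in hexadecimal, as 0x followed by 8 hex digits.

Big-endian: lowest address holds the most-significant byte.
The bytes are already most-significant first: 0x46FDB722.

0x46FDB722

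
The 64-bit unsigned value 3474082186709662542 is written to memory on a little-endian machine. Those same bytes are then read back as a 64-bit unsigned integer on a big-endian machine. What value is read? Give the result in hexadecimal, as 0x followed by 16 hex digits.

0x4E7B57A3576B3630

3474082186709662542 in 64-bit hexadecimal is 0x30366B57A3577B4E.
Stored little-endian, the bytes at ascending addresses are 4E 7B 57 A3 57 6B 36 30.
Read back as big-endian, the last byte is least significant, giving 0x4E7B57A3576B3630.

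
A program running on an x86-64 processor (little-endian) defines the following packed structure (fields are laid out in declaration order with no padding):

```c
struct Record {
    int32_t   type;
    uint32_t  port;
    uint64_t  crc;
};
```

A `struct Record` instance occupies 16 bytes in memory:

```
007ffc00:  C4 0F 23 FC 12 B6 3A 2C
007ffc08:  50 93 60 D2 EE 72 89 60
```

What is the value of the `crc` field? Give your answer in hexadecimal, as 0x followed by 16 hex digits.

`crc` follows `type` (4 B), `port` (4 B), so it starts at offset 4 + 4 = 8 and occupies 8 bytes.
Bytes at offsets 8..15: 50 93 60 D2 EE 72 89 60.
In little-endian order the low byte comes first in memory.
Reassemble most-significant byte first: 60 89 72 EE D2 60 93 50 → 0x608972EED2609350.

0x608972EED2609350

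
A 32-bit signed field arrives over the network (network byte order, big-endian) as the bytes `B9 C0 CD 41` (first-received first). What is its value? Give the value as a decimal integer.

In big-endian order the high byte comes first in memory.
The bytes are already most-significant first: 0xB9C0CD41.
Top bit is set, so as a signed 32-bit value this is 0xB9C0CD41 − 2^32 = -1178546879.

-1178546879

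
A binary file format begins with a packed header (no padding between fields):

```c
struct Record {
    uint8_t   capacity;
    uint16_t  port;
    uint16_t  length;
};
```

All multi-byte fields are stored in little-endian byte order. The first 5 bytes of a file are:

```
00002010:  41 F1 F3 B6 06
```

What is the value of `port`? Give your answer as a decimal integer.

`port` follows `capacity` (1 byte), so it starts at byte offset 1 and occupies 2 bytes.
Bytes at offsets 1..2: F1 F3.
Little-endian: lowest address holds the least-significant byte.
Reassemble most-significant byte first: F3 F1 → 0xF3F1.
0xF3F1 = 62449.

62449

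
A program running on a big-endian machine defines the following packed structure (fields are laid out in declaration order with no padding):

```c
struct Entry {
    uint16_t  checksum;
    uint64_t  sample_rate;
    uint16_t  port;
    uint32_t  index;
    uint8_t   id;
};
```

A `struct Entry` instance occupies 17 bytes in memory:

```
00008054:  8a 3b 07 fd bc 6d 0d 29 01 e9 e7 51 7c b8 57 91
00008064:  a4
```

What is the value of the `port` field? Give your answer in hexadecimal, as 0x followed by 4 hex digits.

0xE751

`port` follows `checksum` (2 B), `sample_rate` (8 B), so it starts at offset 2 + 8 = 10 and occupies 2 bytes.
Bytes at offsets 10..11: E7 51.
Big-endian stores the most-significant byte at the lowest address.
The bytes are already most-significant first: 0xE751.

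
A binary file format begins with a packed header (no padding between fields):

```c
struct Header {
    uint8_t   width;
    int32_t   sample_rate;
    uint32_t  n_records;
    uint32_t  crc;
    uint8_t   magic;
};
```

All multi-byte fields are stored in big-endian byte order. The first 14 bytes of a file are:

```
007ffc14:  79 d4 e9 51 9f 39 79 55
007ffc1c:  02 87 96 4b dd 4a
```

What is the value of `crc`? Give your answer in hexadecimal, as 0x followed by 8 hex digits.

0x87964BDD

`crc` follows `width` (1 B), `sample_rate` (4 B), `n_records` (4 B), so it starts at offset 1 + 4 + 4 = 9 and occupies 4 bytes.
Bytes at offsets 9..12: 87 96 4B DD.
Big-endian stores the most-significant byte at the lowest address.
The bytes are already most-significant first: 0x87964BDD.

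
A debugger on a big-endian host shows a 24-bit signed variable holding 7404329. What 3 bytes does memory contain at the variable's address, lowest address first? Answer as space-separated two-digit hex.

70 FB 29

7404329 in hexadecimal, padded to 24 bits, is 0x70FB29.
Split into bytes (most-significant first): 70 FB 29.
In big-endian order the high byte comes first in memory.
So the memory order matches the most-significant-first order: 70 FB 29.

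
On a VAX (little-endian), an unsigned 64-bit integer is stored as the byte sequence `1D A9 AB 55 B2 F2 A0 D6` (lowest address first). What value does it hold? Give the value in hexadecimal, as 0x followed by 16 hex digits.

Little-endian stores the least-significant byte at the lowest address.
Reassemble most-significant byte first: D6 A0 F2 B2 55 AB A9 1D → 0xD6A0F2B255ABA91D.

0xD6A0F2B255ABA91D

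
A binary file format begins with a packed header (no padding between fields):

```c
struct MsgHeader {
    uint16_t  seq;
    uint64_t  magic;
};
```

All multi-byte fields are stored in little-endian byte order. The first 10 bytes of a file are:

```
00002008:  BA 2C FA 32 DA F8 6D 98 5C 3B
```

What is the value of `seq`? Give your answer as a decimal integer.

11450

`seq` is the first field, at byte offset 0, occupying 2 bytes.
Bytes at offsets 0..1: BA 2C.
Little-endian: lowest address holds the least-significant byte.
Reassemble most-significant byte first: 2C BA → 0x2CBA.
0x2CBA = 11450.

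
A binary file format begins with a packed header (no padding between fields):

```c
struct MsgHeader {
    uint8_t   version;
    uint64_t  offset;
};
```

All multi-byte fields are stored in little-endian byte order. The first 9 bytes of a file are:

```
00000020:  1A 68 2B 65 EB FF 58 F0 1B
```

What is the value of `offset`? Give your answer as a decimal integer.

2013206889623792488

`offset` follows `version` (1 byte), so it starts at byte offset 1 and occupies 8 bytes.
Bytes at offsets 1..8: 68 2B 65 EB FF 58 F0 1B.
Little-endian: lowest address holds the least-significant byte.
Reassemble most-significant byte first: 1B F0 58 FF EB 65 2B 68 → 0x1BF058FFEB652B68.
0x1BF058FFEB652B68 = 2013206889623792488.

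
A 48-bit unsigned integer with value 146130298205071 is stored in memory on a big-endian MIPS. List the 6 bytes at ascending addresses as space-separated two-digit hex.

146130298205071 in hexadecimal, padded to 48 bits, is 0x84E79C83F38F.
Split into bytes (most-significant first): 84 E7 9C 83 F3 8F.
Big-endian: lowest address holds the most-significant byte.
So the memory order matches the most-significant-first order: 84 E7 9C 83 F3 8F.

84 E7 9C 83 F3 8F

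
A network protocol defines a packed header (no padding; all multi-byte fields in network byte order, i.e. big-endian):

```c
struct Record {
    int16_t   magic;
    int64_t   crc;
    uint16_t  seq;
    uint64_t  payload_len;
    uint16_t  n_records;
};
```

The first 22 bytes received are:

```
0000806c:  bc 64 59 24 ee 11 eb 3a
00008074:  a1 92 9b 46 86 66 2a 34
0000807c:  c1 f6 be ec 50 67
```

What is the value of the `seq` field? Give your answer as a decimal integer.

39750

`seq` follows `magic` (2 B), `crc` (8 B), so it starts at offset 2 + 8 = 10 and occupies 2 bytes.
Bytes at offsets 10..11: 9B 46.
Big-endian stores the most-significant byte at the lowest address.
The bytes are already most-significant first: 0x9B46.
0x9B46 = 39750.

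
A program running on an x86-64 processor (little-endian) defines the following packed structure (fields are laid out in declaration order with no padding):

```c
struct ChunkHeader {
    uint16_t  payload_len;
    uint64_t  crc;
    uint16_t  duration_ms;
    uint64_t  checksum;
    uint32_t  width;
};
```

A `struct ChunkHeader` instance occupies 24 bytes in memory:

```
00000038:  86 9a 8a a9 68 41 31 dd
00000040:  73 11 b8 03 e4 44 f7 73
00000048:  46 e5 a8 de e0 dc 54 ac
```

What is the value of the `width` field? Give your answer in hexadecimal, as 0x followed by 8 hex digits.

0xAC54DCE0

`width` follows `payload_len` (2 B), `crc` (8 B), `duration_ms` (2 B), `checksum` (8 B), so it starts at offset 2 + 8 + 2 + 8 = 20 and occupies 4 bytes.
Bytes at offsets 20..23: E0 DC 54 AC.
In little-endian order the low byte comes first in memory.
Reassemble most-significant byte first: AC 54 DC E0 → 0xAC54DCE0.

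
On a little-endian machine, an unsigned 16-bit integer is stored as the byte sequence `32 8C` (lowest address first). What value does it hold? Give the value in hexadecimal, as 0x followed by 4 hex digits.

Little-endian: lowest address holds the least-significant byte.
Reassemble most-significant byte first: 8C 32 → 0x8C32.

0x8C32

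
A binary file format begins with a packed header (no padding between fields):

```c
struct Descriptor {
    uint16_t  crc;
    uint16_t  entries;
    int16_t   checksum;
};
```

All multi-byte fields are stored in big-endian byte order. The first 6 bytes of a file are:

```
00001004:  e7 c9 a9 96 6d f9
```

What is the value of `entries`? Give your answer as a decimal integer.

`entries` follows `crc` (2 bytes), so it starts at byte offset 2 and occupies 2 bytes.
Bytes at offsets 2..3: A9 96.
Big-endian: lowest address holds the most-significant byte.
The bytes are already most-significant first: 0xA996.
0xA996 = 43414.

43414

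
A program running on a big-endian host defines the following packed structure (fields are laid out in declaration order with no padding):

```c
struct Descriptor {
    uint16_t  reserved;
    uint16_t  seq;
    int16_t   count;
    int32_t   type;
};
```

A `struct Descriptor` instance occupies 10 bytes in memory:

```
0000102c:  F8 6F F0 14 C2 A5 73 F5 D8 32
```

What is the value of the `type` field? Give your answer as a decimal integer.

1945491506

`type` follows `reserved` (2 B), `seq` (2 B), `count` (2 B), so it starts at offset 2 + 2 + 2 = 6 and occupies 4 bytes.
Bytes at offsets 6..9: 73 F5 D8 32.
In big-endian order the high byte comes first in memory.
The bytes are already most-significant first: 0x73F5D832.
0x73F5D832 = 1945491506.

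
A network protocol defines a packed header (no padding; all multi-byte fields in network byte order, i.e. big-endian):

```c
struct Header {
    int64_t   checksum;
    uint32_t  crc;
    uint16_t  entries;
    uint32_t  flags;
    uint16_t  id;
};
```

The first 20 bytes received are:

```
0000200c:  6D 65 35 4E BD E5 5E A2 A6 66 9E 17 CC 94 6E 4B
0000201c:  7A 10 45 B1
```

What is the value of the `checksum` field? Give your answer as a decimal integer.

7882765335091568290

`checksum` is the first field, at byte offset 0, occupying 8 bytes.
Bytes at offsets 0..7: 6D 65 35 4E BD E5 5E A2.
Big-endian stores the most-significant byte at the lowest address.
The bytes are already most-significant first: 0x6D65354EBDE55EA2.
0x6D65354EBDE55EA2 = 7882765335091568290.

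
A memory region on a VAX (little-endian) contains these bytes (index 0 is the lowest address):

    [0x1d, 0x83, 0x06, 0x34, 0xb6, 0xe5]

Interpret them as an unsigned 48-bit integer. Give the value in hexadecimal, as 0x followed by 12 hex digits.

0xE5B63406831D

Little-endian: lowest address holds the least-significant byte.
Reassemble most-significant byte first: E5 B6 34 06 83 1D → 0xE5B63406831D.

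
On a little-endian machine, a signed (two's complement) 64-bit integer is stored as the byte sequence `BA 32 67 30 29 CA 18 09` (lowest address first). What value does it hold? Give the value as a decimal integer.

655496024036946618

Little-endian: lowest address holds the least-significant byte.
Reassemble most-significant byte first: 09 18 CA 29 30 67 32 BA → 0x0918CA29306732BA.
0x0918CA29306732BA = 655496024036946618.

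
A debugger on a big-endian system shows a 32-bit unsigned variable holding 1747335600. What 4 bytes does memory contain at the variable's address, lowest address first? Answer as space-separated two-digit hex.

68 26 39 B0

1747335600 in hexadecimal, padded to 32 bits, is 0x682639B0.
Split into bytes (most-significant first): 68 26 39 B0.
Big-endian: lowest address holds the most-significant byte.
So the memory order matches the most-significant-first order: 68 26 39 B0.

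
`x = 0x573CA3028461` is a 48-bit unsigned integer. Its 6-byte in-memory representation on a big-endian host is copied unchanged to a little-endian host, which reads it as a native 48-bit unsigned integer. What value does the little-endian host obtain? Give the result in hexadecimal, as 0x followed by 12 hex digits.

Stored big-endian, the bytes at ascending addresses are 57 3C A3 02 84 61.
Read back as little-endian, the first byte is least significant, giving 0x618402A33C57.

0x618402A33C57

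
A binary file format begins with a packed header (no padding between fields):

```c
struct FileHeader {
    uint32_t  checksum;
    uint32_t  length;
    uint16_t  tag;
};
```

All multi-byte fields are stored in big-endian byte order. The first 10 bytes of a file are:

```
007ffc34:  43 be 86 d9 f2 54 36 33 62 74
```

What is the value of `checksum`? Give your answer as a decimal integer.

1136559833

`checksum` is the first field, at byte offset 0, occupying 4 bytes.
Bytes at offsets 0..3: 43 BE 86 D9.
Big-endian: lowest address holds the most-significant byte.
The bytes are already most-significant first: 0x43BE86D9.
0x43BE86D9 = 1136559833.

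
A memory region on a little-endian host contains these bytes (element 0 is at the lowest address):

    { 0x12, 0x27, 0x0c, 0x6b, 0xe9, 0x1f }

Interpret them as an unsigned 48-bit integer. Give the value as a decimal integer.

35087383799570

In little-endian order the low byte comes first in memory.
Reassemble most-significant byte first: 1F E9 6B 0C 27 12 → 0x1FE96B0C2712.
0x1FE96B0C2712 = 35087383799570.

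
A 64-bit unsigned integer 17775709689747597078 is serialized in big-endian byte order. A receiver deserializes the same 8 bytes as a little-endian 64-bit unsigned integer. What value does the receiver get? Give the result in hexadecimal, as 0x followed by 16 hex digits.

17775709689747597078 in 64-bit hexadecimal is 0xF6B001C877DFE716.
Stored big-endian, the bytes at ascending addresses are F6 B0 01 C8 77 DF E7 16.
Read back as little-endian, the first byte is least significant, giving 0x16E7DF77C801B0F6.

0x16E7DF77C801B0F6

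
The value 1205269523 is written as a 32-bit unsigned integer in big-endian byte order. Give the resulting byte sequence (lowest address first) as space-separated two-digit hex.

47 D6 F4 13

1205269523 in hexadecimal, padded to 32 bits, is 0x47D6F413.
Split into bytes (most-significant first): 47 D6 F4 13.
In big-endian order the high byte comes first in memory.
So the memory order matches the most-significant-first order: 47 D6 F4 13.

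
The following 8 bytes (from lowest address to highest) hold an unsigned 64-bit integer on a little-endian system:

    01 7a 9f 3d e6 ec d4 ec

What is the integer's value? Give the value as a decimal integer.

In little-endian order the low byte comes first in memory.
Reassemble most-significant byte first: EC D4 EC E6 3D 9F 7A 01 → 0xECD4ECE63D9F7A01.
0xECD4ECE63D9F7A01 = 17065525361634146817.

17065525361634146817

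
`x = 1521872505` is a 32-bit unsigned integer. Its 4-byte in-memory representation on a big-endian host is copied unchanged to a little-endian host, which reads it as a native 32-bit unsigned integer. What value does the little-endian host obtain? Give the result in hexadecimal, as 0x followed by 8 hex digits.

1521872505 in 32-bit hexadecimal is 0x5AB5EE79.
Stored big-endian, the bytes at ascending addresses are 5A B5 EE 79.
Read back as little-endian, the first byte is least significant, giving 0x79EEB55A.

0x79EEB55A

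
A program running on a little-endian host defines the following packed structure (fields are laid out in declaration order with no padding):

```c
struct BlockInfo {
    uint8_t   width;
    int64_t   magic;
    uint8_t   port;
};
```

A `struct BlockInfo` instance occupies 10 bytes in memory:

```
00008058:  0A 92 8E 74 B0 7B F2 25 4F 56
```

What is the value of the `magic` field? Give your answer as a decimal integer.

5703231116189929106

`magic` follows `width` (1 byte), so it starts at byte offset 1 and occupies 8 bytes.
Bytes at offsets 1..8: 92 8E 74 B0 7B F2 25 4F.
Little-endian stores the least-significant byte at the lowest address.
Reassemble most-significant byte first: 4F 25 F2 7B B0 74 8E 92 → 0x4F25F27BB0748E92.
0x4F25F27BB0748E92 = 5703231116189929106.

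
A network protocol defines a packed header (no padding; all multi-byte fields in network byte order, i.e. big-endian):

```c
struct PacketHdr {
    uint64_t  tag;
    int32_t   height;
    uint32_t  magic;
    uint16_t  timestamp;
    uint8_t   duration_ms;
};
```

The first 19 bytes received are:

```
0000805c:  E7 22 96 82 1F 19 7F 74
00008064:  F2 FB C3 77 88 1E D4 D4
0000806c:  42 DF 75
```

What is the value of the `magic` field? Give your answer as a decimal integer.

`magic` follows `tag` (8 B), `height` (4 B), so it starts at offset 8 + 4 = 12 and occupies 4 bytes.
Bytes at offsets 12..15: 88 1E D4 D4.
Big-endian stores the most-significant byte at the lowest address.
The bytes are already most-significant first: 0x881ED4D4.
0x881ED4D4 = 2283721940.

2283721940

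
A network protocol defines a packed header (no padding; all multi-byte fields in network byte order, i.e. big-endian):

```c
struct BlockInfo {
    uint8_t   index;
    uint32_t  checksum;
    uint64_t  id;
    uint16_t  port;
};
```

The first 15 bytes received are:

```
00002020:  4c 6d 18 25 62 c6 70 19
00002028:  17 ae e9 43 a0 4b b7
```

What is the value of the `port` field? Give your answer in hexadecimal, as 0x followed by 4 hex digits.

0x4BB7

`port` follows `index` (1 B), `checksum` (4 B), `id` (8 B), so it starts at offset 1 + 4 + 8 = 13 and occupies 2 bytes.
Bytes at offsets 13..14: 4B B7.
In big-endian order the high byte comes first in memory.
The bytes are already most-significant first: 0x4BB7.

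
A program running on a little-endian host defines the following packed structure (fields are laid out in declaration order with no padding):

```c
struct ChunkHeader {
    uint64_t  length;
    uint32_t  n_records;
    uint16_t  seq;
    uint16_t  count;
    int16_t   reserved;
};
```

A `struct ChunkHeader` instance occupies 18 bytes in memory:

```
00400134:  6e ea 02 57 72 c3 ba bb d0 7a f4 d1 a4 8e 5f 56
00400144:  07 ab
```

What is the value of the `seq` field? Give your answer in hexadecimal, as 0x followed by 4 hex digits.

0x8EA4

`seq` follows `length` (8 B), `n_records` (4 B), so it starts at offset 8 + 4 = 12 and occupies 2 bytes.
Bytes at offsets 12..13: A4 8E.
In little-endian order the low byte comes first in memory.
Reassemble most-significant byte first: 8E A4 → 0x8EA4.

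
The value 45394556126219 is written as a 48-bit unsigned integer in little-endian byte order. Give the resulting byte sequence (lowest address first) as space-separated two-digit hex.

45394556126219 in hexadecimal, padded to 48 bits, is 0x29493E64840B.
Split into bytes (most-significant first): 29 49 3E 64 84 0B.
Little-endian stores the least-significant byte at the lowest address.
So at ascending addresses the bytes are 0B 84 64 3E 49 29.

0B 84 64 3E 49 29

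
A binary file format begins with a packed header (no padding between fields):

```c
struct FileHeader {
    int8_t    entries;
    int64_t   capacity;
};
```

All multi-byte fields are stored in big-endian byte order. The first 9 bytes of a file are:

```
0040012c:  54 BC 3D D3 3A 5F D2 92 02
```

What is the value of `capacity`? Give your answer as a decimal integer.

`capacity` follows `entries` (1 byte), so it starts at byte offset 1 and occupies 8 bytes.
Bytes at offsets 1..8: BC 3D D3 3A 5F D2 92 02.
Big-endian stores the most-significant byte at the lowest address.
The bytes are already most-significant first: 0xBC3DD33A5FD29202.
Top bit is set, so as a signed 64-bit value this is 0xBC3DD33A5FD29202 − 2^64 = -4882514173330550270.

-4882514173330550270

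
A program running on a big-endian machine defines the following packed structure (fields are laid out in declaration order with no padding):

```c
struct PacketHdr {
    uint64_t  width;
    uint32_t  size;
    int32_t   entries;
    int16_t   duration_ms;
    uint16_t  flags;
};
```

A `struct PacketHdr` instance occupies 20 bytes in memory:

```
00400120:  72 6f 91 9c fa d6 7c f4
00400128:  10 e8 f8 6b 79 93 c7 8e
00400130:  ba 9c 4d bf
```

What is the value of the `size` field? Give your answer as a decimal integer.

`size` follows `width` (8 bytes), so it starts at byte offset 8 and occupies 4 bytes.
Bytes at offsets 8..11: 10 E8 F8 6B.
Big-endian: lowest address holds the most-significant byte.
The bytes are already most-significant first: 0x10E8F86B.
0x10E8F86B = 283703403.

283703403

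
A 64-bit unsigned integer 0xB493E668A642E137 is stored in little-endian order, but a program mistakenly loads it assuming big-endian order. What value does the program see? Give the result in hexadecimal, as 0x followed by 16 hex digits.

0x37E142A668E693B4

Stored little-endian, the bytes at ascending addresses are 37 E1 42 A6 68 E6 93 B4.
Read back as big-endian, the last byte is least significant, giving 0x37E142A668E693B4.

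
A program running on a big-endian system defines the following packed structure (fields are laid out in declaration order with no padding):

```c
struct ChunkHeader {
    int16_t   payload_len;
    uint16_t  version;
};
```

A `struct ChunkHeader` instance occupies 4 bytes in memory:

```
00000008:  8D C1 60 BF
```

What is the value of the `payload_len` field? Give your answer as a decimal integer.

`payload_len` is the first field, at byte offset 0, occupying 2 bytes.
Bytes at offsets 0..1: 8D C1.
Big-endian stores the most-significant byte at the lowest address.
The bytes are already most-significant first: 0x8DC1.
Top bit is set, so as a signed 16-bit value this is 0x8DC1 − 2^16 = -29247.

-29247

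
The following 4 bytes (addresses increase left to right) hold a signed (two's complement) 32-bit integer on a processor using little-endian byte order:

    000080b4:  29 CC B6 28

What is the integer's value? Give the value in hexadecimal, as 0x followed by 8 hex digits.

0x28B6CC29

Little-endian: lowest address holds the least-significant byte.
Reassemble most-significant byte first: 28 B6 CC 29 → 0x28B6CC29.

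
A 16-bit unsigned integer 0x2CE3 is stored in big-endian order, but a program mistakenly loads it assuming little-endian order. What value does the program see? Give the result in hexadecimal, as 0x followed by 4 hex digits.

0xE32C

Stored big-endian, the bytes at ascending addresses are 2C E3.
Read back as little-endian, the first byte is least significant, giving 0xE32C.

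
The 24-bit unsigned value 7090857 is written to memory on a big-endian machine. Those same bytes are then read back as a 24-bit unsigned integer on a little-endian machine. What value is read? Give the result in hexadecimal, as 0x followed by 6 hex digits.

7090857 in 24-bit hexadecimal is 0x6C32A9.
Stored big-endian, the bytes at ascending addresses are 6C 32 A9.
Read back as little-endian, the first byte is least significant, giving 0xA9326C.

0xA9326C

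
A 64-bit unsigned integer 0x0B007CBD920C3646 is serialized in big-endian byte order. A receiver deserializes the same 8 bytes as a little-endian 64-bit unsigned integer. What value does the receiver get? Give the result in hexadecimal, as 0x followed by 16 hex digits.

Stored big-endian, the bytes at ascending addresses are 0B 00 7C BD 92 0C 36 46.
Read back as little-endian, the first byte is least significant, giving 0x46360C92BD7C000B.

0x46360C92BD7C000B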